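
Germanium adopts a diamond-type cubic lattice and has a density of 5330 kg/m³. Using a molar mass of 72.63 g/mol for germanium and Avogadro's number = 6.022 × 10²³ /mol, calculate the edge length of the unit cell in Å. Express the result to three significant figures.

5.66 Å

With Z = 8 atoms per diamond cubic cell, a³ = Z·M/(N_A·ρ) = 8 × 72.63 / (6.022 × 10²³ × 5.330 g/cm³) = 1.810 × 10^-22 cm³.
a = (1.810 × 10^-22)^(1/3) = 5.657 × 10^-8 cm = 5.66 Å.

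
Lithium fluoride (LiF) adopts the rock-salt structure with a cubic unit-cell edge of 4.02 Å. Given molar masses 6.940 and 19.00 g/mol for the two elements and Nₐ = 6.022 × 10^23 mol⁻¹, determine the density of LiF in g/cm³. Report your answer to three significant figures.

The rock-salt structure contains Z = 4 formula units per cell; M(LiF) = 6.940 + 19.00 = 25.94 g/mol.
a³ = (4.020 × 10^-8 cm)³ = 6.496 × 10^-23 cm³.
ρ = 4 × 25.94 / (6.022 × 10²³ × 6.496 × 10^-23) = 2.652 g/cm³.

2.65 g/cm³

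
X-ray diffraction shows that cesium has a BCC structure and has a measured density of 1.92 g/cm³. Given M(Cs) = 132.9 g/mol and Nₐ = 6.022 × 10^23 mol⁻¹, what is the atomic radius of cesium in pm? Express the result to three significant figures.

265 pm

For a BCC cell (Z = 2), a³ = Z·M/(N_A·ρ) = 2 × 132.9 / (6.022 × 10²³ × 1.920) = 2.299 × 10^-22 cm³, so a = 6.126 × 10^-8 cm = 612.6 pm.
Atoms touch along the body diagonal, so √3·a = 4r, so r = 0.4330 × a = 265 pm.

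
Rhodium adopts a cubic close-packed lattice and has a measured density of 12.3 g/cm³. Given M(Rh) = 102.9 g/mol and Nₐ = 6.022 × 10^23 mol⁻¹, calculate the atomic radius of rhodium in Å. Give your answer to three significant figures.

For an FCC cell (Z = 4), a³ = Z·M/(N_A·ρ) = 4 × 102.9 / (6.022 × 10²³ × 12.30) = 5.557 × 10^-23 cm³, so a = 3.816 × 10^-8 cm = 3.816 Å.
Atoms touch along the face diagonal, so √2·a = 4r, so r = 0.3536 × a = 1.35 Å.

1.35 Å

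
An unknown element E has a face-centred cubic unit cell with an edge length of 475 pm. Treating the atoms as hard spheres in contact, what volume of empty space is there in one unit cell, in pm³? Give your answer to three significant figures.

In an FCC lattice atoms touch along the face diagonal, so √2·a = 4r, so r = 0.3536a = 167.9 pm.
V_cell = a³ = 1.072 × 10^8 pm³; V_atoms = 4 × (4/3)πr³ = 7.936 × 10^7 pm³.
Empty space = 1.072 × 10^8 − 7.936 × 10^7 = 2.78 × 10^7 pm³.

2.78 × 10^7 pm³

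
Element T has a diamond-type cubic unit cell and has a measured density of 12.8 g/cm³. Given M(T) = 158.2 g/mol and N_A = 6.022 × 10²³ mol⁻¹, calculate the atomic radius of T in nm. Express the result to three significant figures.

For a diamond cubic cell (Z = 8), a³ = Z·M/(N_A·ρ) = 8 × 158.2 / (6.022 × 10²³ × 12.80) = 1.642 × 10^-22 cm³, so a = 5.476 × 10^-8 cm = 0.5476 nm.
Nearest neighbors lie along the body diagonal with √3·a = 8r, so r = 0.2165 × a = 0.119 nm.

0.119 nm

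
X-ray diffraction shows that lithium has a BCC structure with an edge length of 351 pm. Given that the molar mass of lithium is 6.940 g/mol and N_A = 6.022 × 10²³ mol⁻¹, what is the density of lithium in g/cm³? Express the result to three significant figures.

A BCC unit cell contains Z = 2 atoms.
Cell volume: a³ = (351 pm)³ = (3.510 × 10^-8 cm)³ = 4.324 × 10^-23 cm³.
ρ = Z·M/(N_A·a³) = 2 × 6.940 / (6.022 × 10²³ × 4.324 × 10^-23) = 0.5330 g/cm³.

0.533 g/cm³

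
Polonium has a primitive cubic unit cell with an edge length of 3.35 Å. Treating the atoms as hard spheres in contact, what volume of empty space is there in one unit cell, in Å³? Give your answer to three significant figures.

In a simple cubic lattice atoms touch along the cell edge, so a = 2r, so r = 0.5000a = 1.675 Å.
V_cell = a³ = 37.60 Å³; V_atoms = 1 × (4/3)πr³ = 19.68 Å³.
Empty space = 37.60 − 19.68 = 17.9 Å³.

17.9 Å³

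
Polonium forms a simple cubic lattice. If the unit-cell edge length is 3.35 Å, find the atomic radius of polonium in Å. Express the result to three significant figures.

1.68 Å

In a simple cubic lattice, atoms touch along the cell edge, so a = 2r.
r = a/2 = 3.35/2 = 1.68 Å.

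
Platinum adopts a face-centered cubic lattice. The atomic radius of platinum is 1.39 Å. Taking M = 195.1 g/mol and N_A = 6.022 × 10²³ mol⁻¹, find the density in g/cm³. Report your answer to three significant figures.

21.3 g/cm³

In an FCC lattice, atoms touch along the face diagonal, so √2·a = 4r, giving a = 3.932 Å = 3.932 × 10^-8 cm.
With Z = 4, ρ = Z·M/(N_A·a³) = 4 × 195.1 / (6.022 × 10²³ × 6.077 × 10^-23) = 21.33 g/cm³.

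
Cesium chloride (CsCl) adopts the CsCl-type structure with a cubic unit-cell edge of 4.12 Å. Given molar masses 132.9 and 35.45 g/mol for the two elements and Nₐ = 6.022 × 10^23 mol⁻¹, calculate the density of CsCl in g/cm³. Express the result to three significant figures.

4.00 g/cm³

The CsCl-type structure contains Z = 1 formula unit per cell; M(CsCl) = 132.9 + 35.45 = 168.35 g/mol.
a³ = (4.120 × 10^-8 cm)³ = 6.993 × 10^-23 cm³.
ρ = 1 × 168.35 / (6.022 × 10²³ × 6.993 × 10^-23) = 3.997 g/cm³.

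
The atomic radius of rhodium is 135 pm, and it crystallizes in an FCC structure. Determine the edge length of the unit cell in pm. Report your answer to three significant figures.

In an FCC lattice, atoms touch along the face diagonal, so √2·a = 4r.
a = 4r/√2 = 4 × 135 / 1.4142 = 382 pm.

382 pm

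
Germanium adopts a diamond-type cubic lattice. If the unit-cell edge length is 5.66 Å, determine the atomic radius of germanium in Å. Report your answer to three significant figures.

In a diamond cubic lattice, nearest neighbors lie along the body diagonal with √3·a = 8r.
r = √3·a/8 = 1.7321 × 5.66 / 8 = 1.23 Å.

1.23 Å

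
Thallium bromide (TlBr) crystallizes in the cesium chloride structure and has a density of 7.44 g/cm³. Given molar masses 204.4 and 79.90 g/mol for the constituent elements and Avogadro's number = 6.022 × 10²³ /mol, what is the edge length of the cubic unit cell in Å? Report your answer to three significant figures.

M(TlBr) = 284.3 g/mol; Z = 1 formula unit per cell.
a³ = Z·M/(N_A·ρ) = 1 × 284.3 / (6.022 × 10²³ × 7.44) = 6.345 × 10^-23 cm³, so a = 3.989 × 10^-8 cm = 3.99 Å.

3.99 Å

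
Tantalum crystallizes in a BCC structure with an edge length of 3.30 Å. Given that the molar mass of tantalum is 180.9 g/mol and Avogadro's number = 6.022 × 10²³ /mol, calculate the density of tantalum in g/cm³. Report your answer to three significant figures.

A BCC unit cell contains Z = 2 atoms.
Cell volume: a³ = (3.30 Å)³ = (3.300 × 10^-8 cm)³ = 3.594 × 10^-23 cm³.
ρ = Z·M/(N_A·a³) = 2 × 180.9 / (6.022 × 10²³ × 3.594 × 10^-23) = 16.72 g/cm³.

16.7 g/cm³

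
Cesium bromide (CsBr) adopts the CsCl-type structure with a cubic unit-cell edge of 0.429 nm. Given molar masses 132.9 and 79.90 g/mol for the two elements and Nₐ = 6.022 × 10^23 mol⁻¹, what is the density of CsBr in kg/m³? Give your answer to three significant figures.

4480 kg/m³

The CsCl-type structure contains Z = 1 formula unit per cell; M(CsBr) = 132.9 + 79.90 = 212.8 g/mol.
a³ = (4.290 × 10^-8 cm)³ = 7.895 × 10^-23 cm³.
ρ = 1 × 212.8 / (6.022 × 10²³ × 7.895 × 10^-23) = 4.476 g/cm³ = 4480 kg/m³.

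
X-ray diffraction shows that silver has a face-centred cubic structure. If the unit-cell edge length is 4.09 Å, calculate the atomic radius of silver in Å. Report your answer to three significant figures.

1.45 Å

In an FCC lattice, atoms touch along the face diagonal, so √2·a = 4r.
r = √2·a/4 = 1.4142 × 4.09 / 4 = 1.45 Å.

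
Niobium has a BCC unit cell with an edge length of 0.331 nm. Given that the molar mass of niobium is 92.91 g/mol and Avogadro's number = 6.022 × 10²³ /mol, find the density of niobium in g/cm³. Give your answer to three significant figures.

A BCC unit cell contains Z = 2 atoms.
Cell volume: a³ = (0.331 nm)³ = (3.310 × 10^-8 cm)³ = 3.626 × 10^-23 cm³.
ρ = Z·M/(N_A·a³) = 2 × 92.91 / (6.022 × 10²³ × 3.626 × 10^-23) = 8.509 g/cm³.

8.51 g/cm³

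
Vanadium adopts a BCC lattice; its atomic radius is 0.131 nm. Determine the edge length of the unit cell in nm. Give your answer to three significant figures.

In a BCC lattice, atoms touch along the body diagonal, so √3·a = 4r.
a = 4r/√3 = 4 × 0.131 / 1.7321 = 0.303 nm.

0.303 nm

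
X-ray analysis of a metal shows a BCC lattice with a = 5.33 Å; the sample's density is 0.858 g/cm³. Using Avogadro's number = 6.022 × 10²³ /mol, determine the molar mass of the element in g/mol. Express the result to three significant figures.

39.1 g/mol

A BCC cell has Z = 2 atoms; a = 5.330 × 10^-8 cm.
M = ρ·N_A·a³/Z = 0.858 × 6.022 × 10²³ × 1.514 × 10^-22 / 2 = 39.1 g/mol.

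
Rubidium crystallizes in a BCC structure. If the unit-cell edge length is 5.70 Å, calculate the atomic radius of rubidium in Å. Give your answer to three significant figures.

2.47 Å

In a BCC lattice, atoms touch along the body diagonal, so √3·a = 4r.
r = √3·a/4 = 1.7321 × 5.70 / 4 = 2.47 Å.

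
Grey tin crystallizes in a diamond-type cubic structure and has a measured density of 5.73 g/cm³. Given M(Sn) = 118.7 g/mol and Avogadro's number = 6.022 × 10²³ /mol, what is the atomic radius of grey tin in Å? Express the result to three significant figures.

1.41 Å

For a diamond cubic cell (Z = 8), a³ = Z·M/(N_A·ρ) = 8 × 118.7 / (6.022 × 10²³ × 5.730) = 2.752 × 10^-22 cm³, so a = 6.505 × 10^-8 cm = 6.505 Å.
Nearest neighbors lie along the body diagonal with √3·a = 8r, so r = 0.2165 × a = 1.41 Å.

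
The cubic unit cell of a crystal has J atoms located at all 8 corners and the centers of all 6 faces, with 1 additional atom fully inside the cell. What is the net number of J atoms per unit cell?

5

Corner atoms are shared by 8 cells (1/8 each), face atoms by 2 (1/2 each), interior atoms are unshared.
Net atoms = 8 × 1/8 + 6 × 1/2 + 1 = 1 + 3 + 1 = 5.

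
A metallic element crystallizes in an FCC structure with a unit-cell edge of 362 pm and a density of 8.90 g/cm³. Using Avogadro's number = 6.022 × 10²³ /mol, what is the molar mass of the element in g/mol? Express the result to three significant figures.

63.6 g/mol

An FCC cell has Z = 4 atoms; a = 3.620 × 10^-8 cm.
M = ρ·N_A·a³/Z = 8.90 × 6.022 × 10²³ × 4.744 × 10^-23 / 4 = 63.6 g/mol.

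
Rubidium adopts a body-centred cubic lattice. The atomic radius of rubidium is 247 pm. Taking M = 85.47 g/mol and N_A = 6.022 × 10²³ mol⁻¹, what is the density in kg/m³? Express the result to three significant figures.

1530 kg/m³

In a BCC lattice, atoms touch along the body diagonal, so √3·a = 4r, giving a = 570.4 pm = 5.704 × 10^-8 cm.
With Z = 2, ρ = Z·M/(N_A·a³) = 2 × 85.47 / (6.022 × 10²³ × 1.856 × 10^-22) = 1.529 g/cm³ = 1530 kg/m³.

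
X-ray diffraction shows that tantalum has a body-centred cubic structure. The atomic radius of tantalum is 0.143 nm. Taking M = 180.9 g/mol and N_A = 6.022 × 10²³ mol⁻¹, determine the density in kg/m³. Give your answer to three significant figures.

In a BCC lattice, atoms touch along the body diagonal, so √3·a = 4r, giving a = 0.3302 nm = 3.302 × 10^-8 cm.
With Z = 2, ρ = Z·M/(N_A·a³) = 2 × 180.9 / (6.022 × 10²³ × 3.602 × 10^-23) = 16.68 g/cm³ = 16700 kg/m³.

16700 kg/m³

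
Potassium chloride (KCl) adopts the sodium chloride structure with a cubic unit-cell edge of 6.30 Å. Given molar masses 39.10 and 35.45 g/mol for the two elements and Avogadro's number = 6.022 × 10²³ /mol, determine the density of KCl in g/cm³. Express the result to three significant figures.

1.98 g/cm³

The sodium chloride structure contains Z = 4 formula units per cell; M(KCl) = 39.10 + 35.45 = 74.55 g/mol.
a³ = (6.300 × 10^-8 cm)³ = 2.500 × 10^-22 cm³.
ρ = 4 × 74.55 / (6.022 × 10²³ × 2.500 × 10^-22) = 1.980 g/cm³.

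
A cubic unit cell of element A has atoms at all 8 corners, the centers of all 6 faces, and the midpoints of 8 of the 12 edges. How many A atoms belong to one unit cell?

Corner atoms are shared by 8 cells (1/8 each), face atoms by 2 (1/2 each), edge atoms by 4 (1/4 each).
Net atoms = 8 × 1/8 + 6 × 1/2 + 8 × 1/4 = 1 + 3 + 2 = 6.

6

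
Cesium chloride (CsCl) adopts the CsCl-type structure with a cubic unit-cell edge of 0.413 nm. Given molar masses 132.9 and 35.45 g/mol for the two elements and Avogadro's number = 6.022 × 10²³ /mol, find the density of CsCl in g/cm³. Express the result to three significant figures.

3.97 g/cm³

The CsCl-type structure contains Z = 1 formula unit per cell; M(CsCl) = 132.9 + 35.45 = 168.35 g/mol.
a³ = (4.130 × 10^-8 cm)³ = 7.044 × 10^-23 cm³.
ρ = 1 × 168.35 / (6.022 × 10²³ × 7.044 × 10^-23) = 3.968 g/cm³.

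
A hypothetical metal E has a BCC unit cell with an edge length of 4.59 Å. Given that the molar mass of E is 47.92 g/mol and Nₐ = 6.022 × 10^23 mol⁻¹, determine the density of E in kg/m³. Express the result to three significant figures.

A BCC unit cell contains Z = 2 atoms.
Cell volume: a³ = (4.59 Å)³ = (4.590 × 10^-8 cm)³ = 9.670 × 10^-23 cm³.
ρ = Z·M/(N_A·a³) = 2 × 47.92 / (6.022 × 10²³ × 9.670 × 10^-23) = 1.646 g/cm³ = 1650 kg/m³.

1650 kg/m³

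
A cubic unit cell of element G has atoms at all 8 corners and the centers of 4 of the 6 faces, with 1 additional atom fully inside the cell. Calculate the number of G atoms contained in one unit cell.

4

Corner atoms are shared by 8 cells (1/8 each), face atoms by 2 (1/2 each), interior atoms are unshared.
Net atoms = 8 × 1/8 + 4 × 1/2 + 1 = 1 + 2 + 1 = 4.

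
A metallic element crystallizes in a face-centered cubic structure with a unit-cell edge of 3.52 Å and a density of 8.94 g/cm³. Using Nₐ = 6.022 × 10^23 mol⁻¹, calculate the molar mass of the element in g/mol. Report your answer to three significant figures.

58.7 g/mol

An FCC cell has Z = 4 atoms; a = 3.520 × 10^-8 cm.
M = ρ·N_A·a³/Z = 8.94 × 6.022 × 10²³ × 4.361 × 10^-23 / 4 = 58.7 g/mol.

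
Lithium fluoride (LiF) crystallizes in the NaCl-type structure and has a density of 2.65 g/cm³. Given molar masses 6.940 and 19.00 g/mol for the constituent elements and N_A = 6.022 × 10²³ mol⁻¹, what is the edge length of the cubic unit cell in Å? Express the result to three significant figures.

4.02 Å

M(LiF) = 25.94 g/mol; Z = 4 formula units per cell.
a³ = Z·M/(N_A·ρ) = 4 × 25.94 / (6.022 × 10²³ × 2.65) = 6.502 × 10^-23 cm³, so a = 4.021 × 10^-8 cm = 4.02 Å.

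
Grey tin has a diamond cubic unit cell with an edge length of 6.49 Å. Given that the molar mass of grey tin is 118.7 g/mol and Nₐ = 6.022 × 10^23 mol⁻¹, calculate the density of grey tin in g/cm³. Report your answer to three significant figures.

5.77 g/cm³

A diamond cubic unit cell contains Z = 8 atoms.
Cell volume: a³ = (6.49 Å)³ = (6.490 × 10^-8 cm)³ = 2.734 × 10^-22 cm³.
ρ = Z·M/(N_A·a³) = 8 × 118.7 / (6.022 × 10²³ × 2.734 × 10^-22) = 5.769 g/cm³.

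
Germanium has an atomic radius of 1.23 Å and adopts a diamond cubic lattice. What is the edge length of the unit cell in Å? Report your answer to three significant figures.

5.68 Å

In a diamond cubic lattice, nearest neighbors lie along the body diagonal with √3·a = 8r.
a = 8r/√3 = 8 × 1.23 / 1.7321 = 5.68 Å.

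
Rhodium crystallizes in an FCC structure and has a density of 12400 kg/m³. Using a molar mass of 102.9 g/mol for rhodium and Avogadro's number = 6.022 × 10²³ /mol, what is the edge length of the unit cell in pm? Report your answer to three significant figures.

381 pm

With Z = 4 atoms per FCC cell, a³ = Z·M/(N_A·ρ) = 4 × 102.9 / (6.022 × 10²³ × 12.40 g/cm³) = 5.512 × 10^-23 cm³.
a = (5.512 × 10^-23)^(1/3) = 3.806 × 10^-8 cm = 381 pm.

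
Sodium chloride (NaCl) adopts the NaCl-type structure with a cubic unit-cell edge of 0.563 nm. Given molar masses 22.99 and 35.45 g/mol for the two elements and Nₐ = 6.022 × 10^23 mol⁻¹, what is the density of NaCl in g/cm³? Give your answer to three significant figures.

The NaCl-type structure contains Z = 4 formula units per cell; M(NaCl) = 22.99 + 35.45 = 58.44 g/mol.
a³ = (5.630 × 10^-8 cm)³ = 1.785 × 10^-22 cm³.
ρ = 4 × 58.44 / (6.022 × 10²³ × 1.785 × 10^-22) = 2.175 g/cm³.

2.18 g/cm³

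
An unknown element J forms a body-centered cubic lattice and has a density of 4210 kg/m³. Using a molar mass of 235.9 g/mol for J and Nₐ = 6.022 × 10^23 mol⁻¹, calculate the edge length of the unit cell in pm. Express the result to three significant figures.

571 pm

With Z = 2 atoms per BCC cell, a³ = Z·M/(N_A·ρ) = 2 × 235.9 / (6.022 × 10²³ × 4.210 g/cm³) = 1.861 × 10^-22 cm³.
a = (1.861 × 10^-22)^(1/3) = 5.709 × 10^-8 cm = 571 pm.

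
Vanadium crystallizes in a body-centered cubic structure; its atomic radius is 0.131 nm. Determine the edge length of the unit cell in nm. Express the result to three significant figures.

In a BCC lattice, atoms touch along the body diagonal, so √3·a = 4r.
a = 4r/√3 = 4 × 0.131 / 1.7321 = 0.303 nm.

0.303 nm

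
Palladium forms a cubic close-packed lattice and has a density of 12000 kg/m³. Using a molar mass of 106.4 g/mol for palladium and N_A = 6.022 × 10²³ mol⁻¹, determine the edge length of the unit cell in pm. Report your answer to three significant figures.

With Z = 4 atoms per FCC cell, a³ = Z·M/(N_A·ρ) = 4 × 106.4 / (6.022 × 10²³ × 12.00 g/cm³) = 5.890 × 10^-23 cm³.
a = (5.890 × 10^-23)^(1/3) = 3.891 × 10^-8 cm = 389 pm.

389 pm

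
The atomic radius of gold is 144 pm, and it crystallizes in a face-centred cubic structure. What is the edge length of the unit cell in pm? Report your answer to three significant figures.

In an FCC lattice, atoms touch along the face diagonal, so √2·a = 4r.
a = 4r/√2 = 4 × 144 / 1.4142 = 407 pm.

407 pm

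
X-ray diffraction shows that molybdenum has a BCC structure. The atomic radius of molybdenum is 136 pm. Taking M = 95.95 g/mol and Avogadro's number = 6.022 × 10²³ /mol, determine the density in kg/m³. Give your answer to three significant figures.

In a BCC lattice, atoms touch along the body diagonal, so √3·a = 4r, giving a = 314.1 pm = 3.141 × 10^-8 cm.
With Z = 2, ρ = Z·M/(N_A·a³) = 2 × 95.95 / (6.022 × 10²³ × 3.098 × 10^-23) = 10.29 g/cm³ = 10300 kg/m³.

10300 kg/m³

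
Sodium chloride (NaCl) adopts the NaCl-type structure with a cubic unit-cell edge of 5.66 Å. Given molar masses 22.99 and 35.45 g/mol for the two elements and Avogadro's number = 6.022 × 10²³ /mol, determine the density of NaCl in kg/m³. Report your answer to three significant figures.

2140 kg/m³

The NaCl-type structure contains Z = 4 formula units per cell; M(NaCl) = 22.99 + 35.45 = 58.44 g/mol.
a³ = (5.660 × 10^-8 cm)³ = 1.813 × 10^-22 cm³.
ρ = 4 × 58.44 / (6.022 × 10²³ × 1.813 × 10^-22) = 2.141 g/cm³ = 2140 kg/m³.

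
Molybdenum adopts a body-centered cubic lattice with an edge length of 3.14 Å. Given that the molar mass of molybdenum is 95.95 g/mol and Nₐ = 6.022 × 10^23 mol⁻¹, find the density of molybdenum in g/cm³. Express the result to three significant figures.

10.3 g/cm³

A BCC unit cell contains Z = 2 atoms.
Cell volume: a³ = (3.14 Å)³ = (3.140 × 10^-8 cm)³ = 3.096 × 10^-23 cm³.
ρ = Z·M/(N_A·a³) = 2 × 95.95 / (6.022 × 10²³ × 3.096 × 10^-23) = 10.29 g/cm³.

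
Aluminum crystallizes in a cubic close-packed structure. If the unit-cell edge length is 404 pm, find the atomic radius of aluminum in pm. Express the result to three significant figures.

143 pm

In an FCC lattice, atoms touch along the face diagonal, so √2·a = 4r.
r = √2·a/4 = 1.4142 × 404 / 4 = 143 pm.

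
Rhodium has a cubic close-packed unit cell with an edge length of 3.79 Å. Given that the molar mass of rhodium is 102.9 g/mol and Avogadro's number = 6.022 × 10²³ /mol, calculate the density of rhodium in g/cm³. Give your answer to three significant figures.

12.6 g/cm³

An FCC unit cell contains Z = 4 atoms.
Cell volume: a³ = (3.79 Å)³ = (3.790 × 10^-8 cm)³ = 5.444 × 10^-23 cm³.
ρ = Z·M/(N_A·a³) = 4 × 102.9 / (6.022 × 10²³ × 5.444 × 10^-23) = 12.56 g/cm³.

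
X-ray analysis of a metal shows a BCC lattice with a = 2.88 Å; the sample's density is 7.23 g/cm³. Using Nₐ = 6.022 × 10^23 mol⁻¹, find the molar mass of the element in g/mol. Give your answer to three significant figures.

52.0 g/mol

A BCC cell has Z = 2 atoms; a = 2.880 × 10^-8 cm.
M = ρ·N_A·a³/Z = 7.23 × 6.022 × 10²³ × 2.389 × 10^-23 / 2 = 52.0 g/mol.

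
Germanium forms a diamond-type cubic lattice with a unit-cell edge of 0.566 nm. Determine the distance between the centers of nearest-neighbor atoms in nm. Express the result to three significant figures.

0.245 nm

In a diamond cubic structure, nearest neighbors lie along the body diagonal with √3·a = 8r; the nearest-neighbor distance equals 2r = 0.4330·a.
d = 0.4330 × 0.566 = 0.245 nm.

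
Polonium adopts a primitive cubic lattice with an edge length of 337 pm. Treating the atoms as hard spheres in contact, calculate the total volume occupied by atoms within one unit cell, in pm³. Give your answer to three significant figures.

In a simple cubic lattice atoms touch along the cell edge, so a = 2r, so r = 0.5000a = 168.5 pm.
V_atoms = Z × (4/3)πr³ = 1 × (4/3)π × (168.5)³ = 2.00 × 10^7 pm³.

2.00 × 10^7 pm³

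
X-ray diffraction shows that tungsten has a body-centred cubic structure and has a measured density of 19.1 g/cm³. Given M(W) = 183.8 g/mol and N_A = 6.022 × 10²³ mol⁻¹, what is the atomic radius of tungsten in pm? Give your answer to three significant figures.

137 pm

For a BCC cell (Z = 2), a³ = Z·M/(N_A·ρ) = 2 × 183.8 / (6.022 × 10²³ × 19.10) = 3.196 × 10^-23 cm³, so a = 3.173 × 10^-8 cm = 317.3 pm.
Atoms touch along the body diagonal, so √3·a = 4r, so r = 0.4330 × a = 137 pm.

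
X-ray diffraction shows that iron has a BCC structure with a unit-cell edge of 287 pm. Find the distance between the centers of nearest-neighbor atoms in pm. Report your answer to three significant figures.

249 pm

In a BCC structure, atoms touch along the body diagonal, so √3·a = 4r; the nearest-neighbor distance equals 2r = 0.8660·a.
d = 0.8660 × 287 = 249 pm.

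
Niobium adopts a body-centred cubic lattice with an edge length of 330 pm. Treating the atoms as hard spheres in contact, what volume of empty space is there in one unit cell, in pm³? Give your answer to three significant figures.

1.15 × 10^7 pm³

In a BCC lattice atoms touch along the body diagonal, so √3·a = 4r, so r = 0.4330a = 142.9 pm.
V_cell = a³ = 3.594 × 10^7 pm³; V_atoms = 2 × (4/3)πr³ = 2.444 × 10^7 pm³.
Empty space = 3.594 × 10^7 − 2.444 × 10^7 = 1.15 × 10^7 pm³.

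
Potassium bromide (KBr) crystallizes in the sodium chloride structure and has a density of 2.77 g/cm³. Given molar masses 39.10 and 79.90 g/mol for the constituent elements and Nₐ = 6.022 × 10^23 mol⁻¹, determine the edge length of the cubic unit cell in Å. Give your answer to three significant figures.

M(KBr) = 119.0 g/mol; Z = 4 formula units per cell.
a³ = Z·M/(N_A·ρ) = 4 × 119.0 / (6.022 × 10²³ × 2.77) = 2.854 × 10^-22 cm³, so a = 6.584 × 10^-8 cm = 6.58 Å.

6.58 Å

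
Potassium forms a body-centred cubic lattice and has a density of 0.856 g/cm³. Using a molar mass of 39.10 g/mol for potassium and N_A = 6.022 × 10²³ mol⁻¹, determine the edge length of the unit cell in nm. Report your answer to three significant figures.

0.533 nm

With Z = 2 atoms per BCC cell, a³ = Z·M/(N_A·ρ) = 2 × 39.10 / (6.022 × 10²³ × 0.8560 g/cm³) = 1.517 × 10^-22 cm³.
a = (1.517 × 10^-22)^(1/3) = 5.333 × 10^-8 cm = 0.533 nm.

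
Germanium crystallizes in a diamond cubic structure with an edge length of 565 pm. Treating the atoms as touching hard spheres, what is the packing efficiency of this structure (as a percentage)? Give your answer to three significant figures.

34.0%

In a diamond cubic lattice nearest neighbors lie along the body diagonal with √3·a = 8r, so r = 0.2165a = 122.3 pm.
Packing fraction = Z·(4/3)πr³ / a³ = 8 × (4/3)π × (122.3)³ / (565)³ = 0.3401 = 34.0%.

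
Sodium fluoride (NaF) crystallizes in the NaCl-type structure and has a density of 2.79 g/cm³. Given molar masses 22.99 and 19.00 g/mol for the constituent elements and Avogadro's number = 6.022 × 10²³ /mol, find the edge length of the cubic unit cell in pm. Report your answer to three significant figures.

464 pm

M(NaF) = 41.99 g/mol; Z = 4 formula units per cell.
a³ = Z·M/(N_A·ρ) = 4 × 41.99 / (6.022 × 10²³ × 2.79) = 9.997 × 10^-23 cm³, so a = 4.641 × 10^-8 cm = 464 pm.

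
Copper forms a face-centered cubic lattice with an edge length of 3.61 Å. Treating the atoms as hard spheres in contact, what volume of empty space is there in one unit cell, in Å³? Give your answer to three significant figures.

12.2 Å³

In an FCC lattice atoms touch along the face diagonal, so √2·a = 4r, so r = 0.3536a = 1.276 Å.
V_cell = a³ = 47.05 Å³; V_atoms = 4 × (4/3)πr³ = 34.84 Å³.
Empty space = 47.05 − 34.84 = 12.2 Å³.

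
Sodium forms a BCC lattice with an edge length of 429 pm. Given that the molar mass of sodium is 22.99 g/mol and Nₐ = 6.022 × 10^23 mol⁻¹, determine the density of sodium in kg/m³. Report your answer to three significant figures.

967 kg/m³

A BCC unit cell contains Z = 2 atoms.
Cell volume: a³ = (429 pm)³ = (4.290 × 10^-8 cm)³ = 7.895 × 10^-23 cm³.
ρ = Z·M/(N_A·a³) = 2 × 22.99 / (6.022 × 10²³ × 7.895 × 10^-23) = 0.9671 g/cm³ = 967 kg/m³.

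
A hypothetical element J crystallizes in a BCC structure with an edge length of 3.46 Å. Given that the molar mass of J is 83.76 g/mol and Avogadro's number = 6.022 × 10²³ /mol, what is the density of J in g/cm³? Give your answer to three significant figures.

6.72 g/cm³

A BCC unit cell contains Z = 2 atoms.
Cell volume: a³ = (3.46 Å)³ = (3.460 × 10^-8 cm)³ = 4.142 × 10^-23 cm³.
ρ = Z·M/(N_A·a³) = 2 × 83.76 / (6.022 × 10²³ × 4.142 × 10^-23) = 6.716 g/cm³.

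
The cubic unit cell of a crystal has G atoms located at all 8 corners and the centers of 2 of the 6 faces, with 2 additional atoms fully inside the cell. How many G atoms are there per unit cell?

Corner atoms are shared by 8 cells (1/8 each), face atoms by 2 (1/2 each), interior atoms are unshared.
Net atoms = 8 × 1/8 + 2 × 1/2 + 2 = 1 + 1 + 2 = 4.

4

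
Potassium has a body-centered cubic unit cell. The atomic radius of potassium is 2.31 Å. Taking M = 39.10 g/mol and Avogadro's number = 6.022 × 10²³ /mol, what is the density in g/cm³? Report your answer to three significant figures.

0.855 g/cm³

In a BCC lattice, atoms touch along the body diagonal, so √3·a = 4r, giving a = 5.335 Å = 5.335 × 10^-8 cm.
With Z = 2, ρ = Z·M/(N_A·a³) = 2 × 39.10 / (6.022 × 10²³ × 1.518 × 10^-22) = 0.8553 g/cm³.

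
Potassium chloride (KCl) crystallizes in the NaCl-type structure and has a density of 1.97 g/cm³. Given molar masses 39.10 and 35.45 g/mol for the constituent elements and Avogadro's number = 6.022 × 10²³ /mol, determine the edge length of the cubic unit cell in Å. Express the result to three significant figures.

M(KCl) = 74.55 g/mol; Z = 4 formula units per cell.
a³ = Z·M/(N_A·ρ) = 4 × 74.55 / (6.022 × 10²³ × 1.97) = 2.514 × 10^-22 cm³, so a = 6.311 × 10^-8 cm = 6.31 Å.

6.31 Å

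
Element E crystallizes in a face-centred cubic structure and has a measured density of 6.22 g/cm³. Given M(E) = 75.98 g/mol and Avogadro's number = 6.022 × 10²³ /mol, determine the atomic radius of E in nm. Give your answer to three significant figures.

For an FCC cell (Z = 4), a³ = Z·M/(N_A·ρ) = 4 × 75.98 / (6.022 × 10²³ × 6.220) = 8.114 × 10^-23 cm³, so a = 4.329 × 10^-8 cm = 0.4329 nm.
Atoms touch along the face diagonal, so √2·a = 4r, so r = 0.3536 × a = 0.153 nm.

0.153 nm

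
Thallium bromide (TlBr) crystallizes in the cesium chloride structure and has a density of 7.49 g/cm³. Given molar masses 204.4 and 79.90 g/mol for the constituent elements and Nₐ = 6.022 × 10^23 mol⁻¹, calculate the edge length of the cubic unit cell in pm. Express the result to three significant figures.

398 pm

M(TlBr) = 284.3 g/mol; Z = 1 formula unit per cell.
a³ = Z·M/(N_A·ρ) = 1 × 284.3 / (6.022 × 10²³ × 7.49) = 6.303 × 10^-23 cm³, so a = 3.980 × 10^-8 cm = 398 pm.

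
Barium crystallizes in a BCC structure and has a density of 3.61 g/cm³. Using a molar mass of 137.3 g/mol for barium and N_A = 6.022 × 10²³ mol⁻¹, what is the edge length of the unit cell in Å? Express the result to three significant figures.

With Z = 2 atoms per BCC cell, a³ = Z·M/(N_A·ρ) = 2 × 137.3 / (6.022 × 10²³ × 3.610 g/cm³) = 1.263 × 10^-22 cm³.
a = (1.263 × 10^-22)^(1/3) = 5.017 × 10^-8 cm = 5.02 Å.

5.02 Å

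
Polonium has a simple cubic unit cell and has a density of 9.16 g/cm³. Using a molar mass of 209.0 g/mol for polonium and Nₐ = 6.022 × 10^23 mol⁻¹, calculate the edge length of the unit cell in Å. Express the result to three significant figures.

3.36 Å

With Z = 1 atom per simple cubic cell, a³ = Z·M/(N_A·ρ) = 1 × 209.0 / (6.022 × 10²³ × 9.160 g/cm³) = 3.789 × 10^-23 cm³.
a = (3.789 × 10^-23)^(1/3) = 3.359 × 10^-8 cm = 3.36 Å.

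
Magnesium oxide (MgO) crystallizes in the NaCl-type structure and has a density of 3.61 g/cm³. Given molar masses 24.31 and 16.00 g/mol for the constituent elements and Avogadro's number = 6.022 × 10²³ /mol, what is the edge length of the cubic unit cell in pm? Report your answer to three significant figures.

420 pm

M(MgO) = 40.31 g/mol; Z = 4 formula units per cell.
a³ = Z·M/(N_A·ρ) = 4 × 40.31 / (6.022 × 10²³ × 3.61) = 7.417 × 10^-23 cm³, so a = 4.202 × 10^-8 cm = 420 pm.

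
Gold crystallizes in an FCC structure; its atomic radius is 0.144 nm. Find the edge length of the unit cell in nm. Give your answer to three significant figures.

In an FCC lattice, atoms touch along the face diagonal, so √2·a = 4r.
a = 4r/√2 = 4 × 0.144 / 1.4142 = 0.407 nm.

0.407 nm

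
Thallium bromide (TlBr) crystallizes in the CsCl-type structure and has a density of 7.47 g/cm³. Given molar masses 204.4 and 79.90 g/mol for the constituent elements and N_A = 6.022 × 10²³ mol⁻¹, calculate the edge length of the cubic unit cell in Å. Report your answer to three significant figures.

M(TlBr) = 284.3 g/mol; Z = 1 formula unit per cell.
a³ = Z·M/(N_A·ρ) = 1 × 284.3 / (6.022 × 10²³ × 7.47) = 6.320 × 10^-23 cm³, so a = 3.983 × 10^-8 cm = 3.98 Å.

3.98 Å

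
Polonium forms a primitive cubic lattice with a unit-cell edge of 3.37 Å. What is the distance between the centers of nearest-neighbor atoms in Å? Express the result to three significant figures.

In a simple cubic structure, atoms touch along the cell edge, so a = 2r; the nearest-neighbor distance equals 2r = 1.000·a.
d = 1.000 × 3.37 = 3.37 Å.

3.37 Å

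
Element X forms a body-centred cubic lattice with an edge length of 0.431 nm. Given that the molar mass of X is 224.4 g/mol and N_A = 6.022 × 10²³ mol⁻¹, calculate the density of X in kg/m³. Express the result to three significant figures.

A BCC unit cell contains Z = 2 atoms.
Cell volume: a³ = (0.431 nm)³ = (4.310 × 10^-8 cm)³ = 8.006 × 10^-23 cm³.
ρ = Z·M/(N_A·a³) = 2 × 224.4 / (6.022 × 10²³ × 8.006 × 10^-23) = 9.309 g/cm³ = 9310 kg/m³.

9310 kg/m³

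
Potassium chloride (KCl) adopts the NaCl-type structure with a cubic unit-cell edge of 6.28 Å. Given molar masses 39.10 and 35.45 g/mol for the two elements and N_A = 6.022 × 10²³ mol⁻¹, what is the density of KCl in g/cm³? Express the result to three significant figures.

The NaCl-type structure contains Z = 4 formula units per cell; M(KCl) = 39.10 + 35.45 = 74.55 g/mol.
a³ = (6.280 × 10^-8 cm)³ = 2.477 × 10^-22 cm³.
ρ = 4 × 74.55 / (6.022 × 10²³ × 2.477 × 10^-22) = 1.999 g/cm³.

2.00 g/cm³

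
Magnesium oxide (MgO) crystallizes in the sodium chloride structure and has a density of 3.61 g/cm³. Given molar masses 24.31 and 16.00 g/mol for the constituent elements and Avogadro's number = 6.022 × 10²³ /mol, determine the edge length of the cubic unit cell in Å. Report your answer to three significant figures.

M(MgO) = 40.31 g/mol; Z = 4 formula units per cell.
a³ = Z·M/(N_A·ρ) = 4 × 40.31 / (6.022 × 10²³ × 3.61) = 7.417 × 10^-23 cm³, so a = 4.202 × 10^-8 cm = 4.20 Å.

4.20 Å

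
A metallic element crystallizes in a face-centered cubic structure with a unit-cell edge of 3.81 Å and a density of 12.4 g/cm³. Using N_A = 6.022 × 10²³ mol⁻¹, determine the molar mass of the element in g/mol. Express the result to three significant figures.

An FCC cell has Z = 4 atoms; a = 3.810 × 10^-8 cm.
M = ρ·N_A·a³/Z = 12.4 × 6.022 × 10²³ × 5.531 × 10^-23 / 4 = 103 g/mol.

103 g/mol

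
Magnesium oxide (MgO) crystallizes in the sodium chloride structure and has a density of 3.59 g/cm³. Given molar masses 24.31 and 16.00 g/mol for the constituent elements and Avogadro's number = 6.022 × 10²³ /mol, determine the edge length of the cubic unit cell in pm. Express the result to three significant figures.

M(MgO) = 40.31 g/mol; Z = 4 formula units per cell.
a³ = Z·M/(N_A·ρ) = 4 × 40.31 / (6.022 × 10²³ × 3.59) = 7.458 × 10^-23 cm³, so a = 4.209 × 10^-8 cm = 421 pm.

421 pm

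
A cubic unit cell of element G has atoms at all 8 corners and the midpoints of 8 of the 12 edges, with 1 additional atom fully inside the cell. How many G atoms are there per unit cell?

4

Corner atoms are shared by 8 cells (1/8 each), edge atoms by 4 (1/4 each), interior atoms are unshared.
Net atoms = 8 × 1/8 + 8 × 1/4 + 1 = 1 + 2 + 1 = 4.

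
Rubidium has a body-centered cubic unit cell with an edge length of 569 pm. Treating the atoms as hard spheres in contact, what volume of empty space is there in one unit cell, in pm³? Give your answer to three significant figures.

5.89 × 10^7 pm³

In a BCC lattice atoms touch along the body diagonal, so √3·a = 4r, so r = 0.4330a = 246.4 pm.
V_cell = a³ = 1.842 × 10^8 pm³; V_atoms = 2 × (4/3)πr³ = 1.253 × 10^8 pm³.
Empty space = 1.842 × 10^8 − 1.253 × 10^8 = 5.89 × 10^7 pm³.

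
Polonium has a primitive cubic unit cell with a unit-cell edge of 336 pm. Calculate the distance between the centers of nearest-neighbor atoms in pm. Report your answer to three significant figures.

In a simple cubic structure, atoms touch along the cell edge, so a = 2r; the nearest-neighbor distance equals 2r = 1.000·a.
d = 1.000 × 336 = 336 pm.

336 pm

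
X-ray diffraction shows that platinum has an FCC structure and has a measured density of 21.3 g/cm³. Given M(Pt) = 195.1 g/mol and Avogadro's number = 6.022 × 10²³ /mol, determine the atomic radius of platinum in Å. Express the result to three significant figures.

For an FCC cell (Z = 4), a³ = Z·M/(N_A·ρ) = 4 × 195.1 / (6.022 × 10²³ × 21.30) = 6.084 × 10^-23 cm³, so a = 3.933 × 10^-8 cm = 3.933 Å.
Atoms touch along the face diagonal, so √2·a = 4r, so r = 0.3536 × a = 1.39 Å.

1.39 Å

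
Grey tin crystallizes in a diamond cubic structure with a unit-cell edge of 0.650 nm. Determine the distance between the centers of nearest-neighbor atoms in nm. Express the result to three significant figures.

0.281 nm

In a diamond cubic structure, nearest neighbors lie along the body diagonal with √3·a = 8r; the nearest-neighbor distance equals 2r = 0.4330·a.
d = 0.4330 × 0.650 = 0.281 nm.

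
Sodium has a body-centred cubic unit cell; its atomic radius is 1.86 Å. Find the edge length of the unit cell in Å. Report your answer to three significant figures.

4.30 Å

In a BCC lattice, atoms touch along the body diagonal, so √3·a = 4r.
a = 4r/√3 = 4 × 1.86 / 1.7321 = 4.30 Å.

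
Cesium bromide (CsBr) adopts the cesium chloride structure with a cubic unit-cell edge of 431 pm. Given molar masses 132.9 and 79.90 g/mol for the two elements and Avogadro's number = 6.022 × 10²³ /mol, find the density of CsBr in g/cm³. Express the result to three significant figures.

4.41 g/cm³

The cesium chloride structure contains Z = 1 formula unit per cell; M(CsBr) = 132.9 + 79.90 = 212.8 g/mol.
a³ = (4.310 × 10^-8 cm)³ = 8.006 × 10^-23 cm³.
ρ = 1 × 212.8 / (6.022 × 10²³ × 8.006 × 10^-23) = 4.414 g/cm³.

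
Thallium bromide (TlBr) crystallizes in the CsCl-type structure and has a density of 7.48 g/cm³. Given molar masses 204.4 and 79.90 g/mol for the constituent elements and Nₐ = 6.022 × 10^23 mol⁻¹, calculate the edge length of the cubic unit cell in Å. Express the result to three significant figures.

M(TlBr) = 284.3 g/mol; Z = 1 formula unit per cell.
a³ = Z·M/(N_A·ρ) = 1 × 284.3 / (6.022 × 10²³ × 7.48) = 6.312 × 10^-23 cm³, so a = 3.981 × 10^-8 cm = 3.98 Å.

3.98 Å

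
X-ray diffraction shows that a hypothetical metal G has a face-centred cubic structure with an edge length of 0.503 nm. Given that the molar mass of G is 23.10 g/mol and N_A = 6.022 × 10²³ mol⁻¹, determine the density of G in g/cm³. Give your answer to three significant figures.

An FCC unit cell contains Z = 4 atoms.
Cell volume: a³ = (0.503 nm)³ = (5.030 × 10^-8 cm)³ = 1.273 × 10^-22 cm³.
ρ = Z·M/(N_A·a³) = 4 × 23.10 / (6.022 × 10²³ × 1.273 × 10^-22) = 1.206 g/cm³.

1.21 g/cm³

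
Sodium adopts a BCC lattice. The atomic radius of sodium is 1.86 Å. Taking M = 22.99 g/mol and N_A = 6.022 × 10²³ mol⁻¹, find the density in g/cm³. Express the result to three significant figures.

In a BCC lattice, atoms touch along the body diagonal, so √3·a = 4r, giving a = 4.295 Å = 4.295 × 10^-8 cm.
With Z = 2, ρ = Z·M/(N_A·a³) = 2 × 22.99 / (6.022 × 10²³ × 7.926 × 10^-23) = 0.9634 g/cm³.

0.963 g/cm³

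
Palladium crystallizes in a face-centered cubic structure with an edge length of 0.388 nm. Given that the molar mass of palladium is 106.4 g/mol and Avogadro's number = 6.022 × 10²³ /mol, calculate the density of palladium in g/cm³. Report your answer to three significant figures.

An FCC unit cell contains Z = 4 atoms.
Cell volume: a³ = (0.388 nm)³ = (3.880 × 10^-8 cm)³ = 5.841 × 10^-23 cm³.
ρ = Z·M/(N_A·a³) = 4 × 106.4 / (6.022 × 10²³ × 5.841 × 10^-23) = 12.10 g/cm³.

12.1 g/cm³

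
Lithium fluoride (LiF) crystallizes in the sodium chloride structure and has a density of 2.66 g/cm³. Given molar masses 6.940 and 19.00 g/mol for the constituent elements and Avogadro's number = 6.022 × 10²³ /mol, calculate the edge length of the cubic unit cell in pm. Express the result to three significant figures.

402 pm

M(LiF) = 25.94 g/mol; Z = 4 formula units per cell.
a³ = Z·M/(N_A·ρ) = 4 × 25.94 / (6.022 × 10²³ × 2.66) = 6.478 × 10^-23 cm³, so a = 4.016 × 10^-8 cm = 402 pm.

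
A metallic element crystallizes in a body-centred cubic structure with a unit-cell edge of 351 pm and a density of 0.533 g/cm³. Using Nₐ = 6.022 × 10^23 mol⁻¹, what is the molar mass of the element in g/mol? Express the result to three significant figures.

A BCC cell has Z = 2 atoms; a = 3.510 × 10^-8 cm.
M = ρ·N_A·a³/Z = 0.533 × 6.022 × 10²³ × 4.324 × 10^-23 / 2 = 6.94 g/mol.

6.94 g/mol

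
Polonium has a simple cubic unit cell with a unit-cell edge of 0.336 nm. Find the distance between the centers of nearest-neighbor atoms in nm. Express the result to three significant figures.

0.336 nm

In a simple cubic structure, atoms touch along the cell edge, so a = 2r; the nearest-neighbor distance equals 2r = 1.000·a.
d = 1.000 × 0.336 = 0.336 nm.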